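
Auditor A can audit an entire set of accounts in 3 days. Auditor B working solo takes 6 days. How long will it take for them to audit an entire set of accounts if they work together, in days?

2 days

Combined rate: 1/3 + 1/6 = (2 + 1)/6 = 3/6 = 1/2 per day.
Time = 1 ÷ (1/2) = 2 days.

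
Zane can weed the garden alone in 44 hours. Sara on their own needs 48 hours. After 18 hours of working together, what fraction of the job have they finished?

Combined rate: 1/44 + 1/48 = (12 + 11)/528 = 23/528 per hour.
In 18 hours they complete 18·23/528 = 69/88 of the job.

69/88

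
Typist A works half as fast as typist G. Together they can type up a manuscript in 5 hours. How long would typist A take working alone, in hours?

15 hours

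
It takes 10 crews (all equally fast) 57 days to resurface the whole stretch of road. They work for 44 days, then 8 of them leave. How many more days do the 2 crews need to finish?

One crew does 1/570 of the job per day.
After 44 days with 10 crews, 44/57 is done (13/57 left).
With 2 crews the rate is 2/570 = 1/285, so the rest takes 13/57 ÷ 1/285 = 65 days.

65 days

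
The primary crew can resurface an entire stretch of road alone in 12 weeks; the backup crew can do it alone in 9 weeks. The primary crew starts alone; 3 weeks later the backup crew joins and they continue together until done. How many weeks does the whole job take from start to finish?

In 3 weeks the primary crew does 3/12 = 1/4 of the job, leaving 3/4.
The primary crew and the backup crew together work at 7/36 per week, so finishing takes 3/4 ÷ 7/36 = 27/7 weeks.
Total time = 3 + 27/7 = 48/7 weeks.

48/7 weeks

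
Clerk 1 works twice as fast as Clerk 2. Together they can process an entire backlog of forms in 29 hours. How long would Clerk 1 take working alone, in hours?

Let Clerk 2's rate be r; then Clerk 1's rate is 2r, so together (2 + 1)r = 3r = 1/29.
Thus r = 1/87 per hour.
Clerk 2 alone: 87 hours; Clerk 1 alone: 87/2 hours.

87/2 hours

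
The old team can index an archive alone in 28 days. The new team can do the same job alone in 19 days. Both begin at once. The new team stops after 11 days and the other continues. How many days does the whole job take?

In the first 11 days the combined rate is 47/532, so 517/532 of the job is done, leaving 15/532.
After the new team leaves the rate is 1/28 per day; the remaining 15/532 takes 15/19 days.
Total = 11 + 15/19 = 224/19 days.

224/19 days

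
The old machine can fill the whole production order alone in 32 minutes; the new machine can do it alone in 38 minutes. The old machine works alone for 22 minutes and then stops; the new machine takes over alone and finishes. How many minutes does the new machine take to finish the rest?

In 22 minutes the old machine does 22/32 = 11/16 of the job, leaving 5/16.
The new machine works at 1/38 per minute, so finishing takes 5/16 ÷ 1/38 = 95/8 minutes.

95/8 minutes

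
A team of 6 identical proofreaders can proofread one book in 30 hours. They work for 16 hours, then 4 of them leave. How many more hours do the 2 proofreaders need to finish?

One proofreader does 1/180 of the job per hour.
After 16 hours with 6 proofreaders, 8/15 is done (7/15 left).
With 2 proofreaders the rate is 2/180 = 1/90, so the rest takes 7/15 ÷ 1/90 = 42 hours.

42 hours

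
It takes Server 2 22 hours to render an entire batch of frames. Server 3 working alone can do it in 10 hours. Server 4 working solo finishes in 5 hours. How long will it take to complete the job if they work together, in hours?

55/19 hours

Combined rate: 1/22 + 1/10 + 1/5 = (5 + 11 + 22)/110 = 38/110 = 19/55 per hour.
Time = 1 ÷ (19/55) = 55/19 hours.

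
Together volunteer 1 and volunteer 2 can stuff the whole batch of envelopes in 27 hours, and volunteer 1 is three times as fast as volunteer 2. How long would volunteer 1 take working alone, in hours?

Let volunteer 2's rate be r; then volunteer 1's rate is 3r, so together (3 + 1)r = 4r = 1/27.
Thus r = 1/108 per hour.
Volunteer 2 alone: 108 hours; volunteer 1 alone: 36 hours.

36 hours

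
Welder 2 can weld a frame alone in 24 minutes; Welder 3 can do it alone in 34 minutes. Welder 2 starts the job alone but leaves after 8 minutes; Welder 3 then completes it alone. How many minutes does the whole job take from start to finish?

92/3 minutes

In 8 minutes Welder 2 does 8/24 = 1/3 of the job, leaving 2/3.
Welder 3 works at 1/34 per minute, so finishing takes 2/3 ÷ 1/34 = 68/3 minutes.
Total time = 8 + 68/3 = 92/3 minutes.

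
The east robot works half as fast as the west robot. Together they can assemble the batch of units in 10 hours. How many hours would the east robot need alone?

30 hours

Let the west robot's rate be r; then the east robot's rate is (1/2)r, so together (1/2 + 1)r = (3/2)r = 1/10.
Thus r = 1/15 per hour.
The west robot alone: 15 hours; the east robot alone: 30 hours.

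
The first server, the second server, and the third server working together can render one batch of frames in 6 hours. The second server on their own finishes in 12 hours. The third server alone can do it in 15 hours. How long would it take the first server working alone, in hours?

Combined rate is 1/6 per hour.
Known contribution: 1/12 + 1/15 = (5 + 4)/60 = 9/60 = 3/20 per hour.
So the first server's rate is 1/6 − 3/20 = 1/60, meaning 60 hours alone.

60 hours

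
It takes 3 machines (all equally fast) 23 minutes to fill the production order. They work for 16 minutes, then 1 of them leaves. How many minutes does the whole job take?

53/2 minutes

One machine does 1/69 of the job per minute.
After 16 minutes with 3 machines, 16/23 is done (7/23 left).
With 2 machines the rate is 2/69, so the rest takes 7/23 ÷ 2/69 = 21/2 minutes.
Total = 16 + 21/2 = 53/2 minutes.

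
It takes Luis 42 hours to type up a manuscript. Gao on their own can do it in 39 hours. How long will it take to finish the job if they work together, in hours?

Combined rate: 1/42 + 1/39 = (13 + 14)/546 = 27/546 = 9/182 per hour.
Time = 1 ÷ (9/182) = 182/9 hours.

182/9 hours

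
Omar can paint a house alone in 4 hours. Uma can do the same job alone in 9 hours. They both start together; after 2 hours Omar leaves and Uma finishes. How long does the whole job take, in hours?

9/2 hours

In the first 2 hours the combined rate is 13/36, so 13/18 of the job is done, leaving 5/18.
After Omar leaves the rate is 1/9 per hour; the remaining 5/18 takes 5/2 hours.
Total = 2 + 5/2 = 9/2 hours.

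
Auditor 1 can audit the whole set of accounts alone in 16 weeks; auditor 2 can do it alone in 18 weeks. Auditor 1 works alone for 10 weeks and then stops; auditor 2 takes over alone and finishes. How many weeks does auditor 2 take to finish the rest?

27/4 weeks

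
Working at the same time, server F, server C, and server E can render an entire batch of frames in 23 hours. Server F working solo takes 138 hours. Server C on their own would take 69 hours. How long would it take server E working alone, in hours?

Combined rate is 1/23 per hour.
Known contribution: 1/138 + 1/69 = (1 + 2)/138 = 3/138 = 1/46 per hour.
So server E's rate is 1/23 − 1/46 = 1/46, meaning 46 hours alone.

46 hours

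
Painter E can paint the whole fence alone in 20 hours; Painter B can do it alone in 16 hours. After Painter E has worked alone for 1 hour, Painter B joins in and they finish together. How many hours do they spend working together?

76/9 hours

In 1 hour Painter E does 1/20 of the job, leaving 19/20.
Painter E and Painter B together work at 9/80 per hour, so finishing takes 19/20 ÷ 9/80 = 76/9 hours.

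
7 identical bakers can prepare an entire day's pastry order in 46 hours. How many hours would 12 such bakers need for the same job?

161/6 hours

Total work is 7·46 = 322 baker-hours.
With 12 bakers: 322/12 = 161/6 hours.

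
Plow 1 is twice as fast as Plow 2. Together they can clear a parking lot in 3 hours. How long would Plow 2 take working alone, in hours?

9 hours

Let Plow 2's rate be r; then Plow 1's rate is 2r, so together (2 + 1)r = 3r = 1/3.
Thus r = 1/9 per hour.
Plow 2 alone: 9 hours; Plow 1 alone: 9/2 hours.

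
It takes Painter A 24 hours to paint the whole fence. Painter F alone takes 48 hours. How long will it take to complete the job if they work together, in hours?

With two workers the combined time is the product over the sum: 24·48/(24+48) = 1152/72 = 16 hours.

16 hours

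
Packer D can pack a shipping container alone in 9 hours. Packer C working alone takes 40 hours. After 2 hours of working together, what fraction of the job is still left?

Combined rate: 1/9 + 1/40 = (40 + 9)/360 = 49/360 per hour.
In 2 hours they complete 2·49/360 = 49/180 of the job.
So 131/180 remains.

131/180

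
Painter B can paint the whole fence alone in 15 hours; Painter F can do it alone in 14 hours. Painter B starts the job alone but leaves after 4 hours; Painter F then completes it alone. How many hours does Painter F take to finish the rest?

154/15 hours

In 4 hours Painter B does 4/15 of the job, leaving 11/15.
Painter F works at 1/14 per hour, so finishing takes 11/15 ÷ 1/14 = 154/15 hours.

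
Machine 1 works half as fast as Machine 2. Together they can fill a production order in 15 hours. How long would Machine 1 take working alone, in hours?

45 hours

Let Machine 2's rate be r; then Machine 1's rate is (1/2)r, so together (1/2 + 1)r = (3/2)r = 1/15.
Thus r = 2/45 per hour.
Machine 2 alone: 45/2 hours; Machine 1 alone: 45 hours.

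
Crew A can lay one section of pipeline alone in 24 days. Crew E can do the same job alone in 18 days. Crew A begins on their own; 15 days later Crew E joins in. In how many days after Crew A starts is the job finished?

In the first 15 days Crew A alone does 15/24 = 5/8 of the job, leaving 3/8.
Once everyone is working, combined rate: 1/24 + 1/18 = (3 + 4)/72 = 7/72 per day.
Remaining 3/8 at 7/72 per day takes 27/7 days.
Total from the start = 15 + 27/7 = 132/7 days.

132/7 days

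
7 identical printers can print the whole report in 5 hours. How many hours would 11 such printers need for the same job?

Total work is 7·5 = 35 printer-hours.
With 11 printers: 35/11 hours.

35/11 hours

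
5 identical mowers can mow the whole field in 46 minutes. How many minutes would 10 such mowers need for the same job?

Total work is 5·46 = 230 mower-minutes.
With 10 mowers: 230/10 = 23 minutes.

23 minutes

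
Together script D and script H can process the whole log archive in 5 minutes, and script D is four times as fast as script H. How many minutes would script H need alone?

25 minutes

Let script H's rate be r; then script D's rate is 4r, so together (4 + 1)r = 5r = 1/5.
Thus r = 1/25 per minute.
Script H alone: 25 minutes; script D alone: 25/4 minutes.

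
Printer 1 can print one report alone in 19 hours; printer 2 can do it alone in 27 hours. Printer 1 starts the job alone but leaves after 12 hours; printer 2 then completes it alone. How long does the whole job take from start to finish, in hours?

In 12 hours printer 1 does 12/19 of the job, leaving 7/19.
Printer 2 works at 1/27 per hour, so finishing takes 7/19 ÷ 1/27 = 189/19 hours.
Total time = 12 + 189/19 = 417/19 hours.

417/19 hours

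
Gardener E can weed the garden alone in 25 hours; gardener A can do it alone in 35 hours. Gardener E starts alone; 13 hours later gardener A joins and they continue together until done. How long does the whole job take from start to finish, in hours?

20 hours

In 13 hours gardener E does 13/25 of the job, leaving 12/25.
Gardener E and gardener A together work at 12/175 per hour, so finishing takes 12/25 ÷ 12/175 = 7 hours.
Total time = 13 + 7 = 20 hours.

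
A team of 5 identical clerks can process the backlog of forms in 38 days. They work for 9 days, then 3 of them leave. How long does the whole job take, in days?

163/2 days

One clerk does 1/190 of the job per day.
After 9 days with 5 clerks, 9/38 is done (29/38 left).
With 2 clerks the rate is 2/190 = 1/95, so the rest takes 29/38 ÷ 1/95 = 145/2 days.
Total = 9 + 145/2 = 163/2 days.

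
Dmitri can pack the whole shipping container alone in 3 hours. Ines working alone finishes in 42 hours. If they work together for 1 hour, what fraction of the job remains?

Combined rate: 1/3 + 1/42 = (14 + 1)/42 = 15/42 = 5/14 per hour.
In 1 hour they complete 1·5/14 = 5/14 of the job.
So 9/14 remains.

9/14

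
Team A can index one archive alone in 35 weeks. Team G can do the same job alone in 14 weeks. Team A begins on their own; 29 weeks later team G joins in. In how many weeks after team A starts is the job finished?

In the first 29 weeks team A alone does 29/35 of the job, leaving 6/35.
Once everyone is working, combined rate: 1/35 + 1/14 = (2 + 5)/70 = 7/70 = 1/10 per week.
Remaining 6/35 at 1/10 per week takes 12/7 weeks.
Total from the start = 29 + 12/7 = 215/7 weeks.

215/7 weeks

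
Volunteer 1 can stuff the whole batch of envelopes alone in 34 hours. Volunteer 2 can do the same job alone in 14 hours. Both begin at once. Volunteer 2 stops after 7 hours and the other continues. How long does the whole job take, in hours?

17 hours

In the first 7 hours the combined rate is 12/119, so 12/17 of the job is done, leaving 5/17.
After Volunteer 2 leaves the rate is 1/34 per hour; the remaining 5/17 takes 10 hours.
Total = 7 + 10 = 17 hours.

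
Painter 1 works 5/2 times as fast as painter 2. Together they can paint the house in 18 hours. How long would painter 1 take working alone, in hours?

126/5 hours

Let painter 2's rate be r; then painter 1's rate is (5/2)r, so together (5/2 + 1)r = (7/2)r = 1/18.
Thus r = 1/63 per hour.
Painter 2 alone: 63 hours; painter 1 alone: 126/5 hours.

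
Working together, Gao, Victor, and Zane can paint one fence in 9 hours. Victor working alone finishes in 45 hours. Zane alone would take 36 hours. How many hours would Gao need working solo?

180/11 hours

Combined rate is 1/9 per hour.
Known contribution: 1/45 + 1/36 = (4 + 5)/180 = 9/180 = 1/20 per hour.
So Gao's rate is 1/9 − 1/20 = 11/180, meaning 180/11 hours alone.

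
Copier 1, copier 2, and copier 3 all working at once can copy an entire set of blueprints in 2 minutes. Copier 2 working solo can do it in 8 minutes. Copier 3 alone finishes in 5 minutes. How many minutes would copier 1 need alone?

40/7 minutes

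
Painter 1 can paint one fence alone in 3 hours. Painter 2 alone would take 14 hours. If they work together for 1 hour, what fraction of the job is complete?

Combined rate: 1/3 + 1/14 = (14 + 3)/42 = 17/42 per hour.
In 1 hour they complete 1·17/42 = 17/42 of the job.

17/42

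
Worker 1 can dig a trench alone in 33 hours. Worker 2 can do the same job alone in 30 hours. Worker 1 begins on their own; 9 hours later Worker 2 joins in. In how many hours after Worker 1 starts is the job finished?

143/7 hours

In the first 9 hours Worker 1 alone does 9/33 = 3/11 of the job, leaving 8/11.
Once everyone is working, combined rate: 1/33 + 1/30 = (10 + 11)/330 = 21/330 = 7/110 per hour.
Remaining 8/11 at 7/110 per hour takes 80/7 hours.
Total from the start = 9 + 80/7 = 143/7 hours.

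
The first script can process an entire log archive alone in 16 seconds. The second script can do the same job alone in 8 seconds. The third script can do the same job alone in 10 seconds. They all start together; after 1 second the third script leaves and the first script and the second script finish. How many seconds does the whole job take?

In the first 1 second the combined rate is 23/80, so 23/80 of the job is done, leaving 57/80.
After the third script leaves the rate is 3/16 per second; the remaining 57/80 takes 19/5 seconds.
Total = 1 + 19/5 = 24/5 seconds.

24/5 seconds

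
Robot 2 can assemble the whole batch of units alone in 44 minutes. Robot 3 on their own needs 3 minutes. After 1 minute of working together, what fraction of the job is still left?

Combined rate: 1/44 + 1/3 = (3 + 44)/132 = 47/132 per minute.
In 1 minute they complete 1·47/132 = 47/132 of the job.
So 85/132 remains.

85/132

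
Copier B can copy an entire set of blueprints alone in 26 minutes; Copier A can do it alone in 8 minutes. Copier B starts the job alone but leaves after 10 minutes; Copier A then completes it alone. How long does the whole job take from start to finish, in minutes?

In 10 minutes Copier B does 10/26 = 5/13 of the job, leaving 8/13.
Copier A works at 1/8 per minute, so finishing takes 8/13 ÷ 1/8 = 64/13 minutes.
Total time = 10 + 64/13 = 194/13 minutes.

194/13 minutes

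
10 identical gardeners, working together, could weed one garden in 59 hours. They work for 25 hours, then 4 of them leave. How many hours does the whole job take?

One gardener does 1/590 of the job per hour.
After 25 hours with 10 gardeners, 25/59 is done (34/59 left).
With 6 gardeners the rate is 6/590 = 3/295, so the rest takes 34/59 ÷ 3/295 = 170/3 hours.
Total = 25 + 170/3 = 245/3 hours.

245/3 hours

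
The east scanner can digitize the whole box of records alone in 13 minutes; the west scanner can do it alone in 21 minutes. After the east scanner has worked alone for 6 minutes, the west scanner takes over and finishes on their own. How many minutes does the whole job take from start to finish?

225/13 minutes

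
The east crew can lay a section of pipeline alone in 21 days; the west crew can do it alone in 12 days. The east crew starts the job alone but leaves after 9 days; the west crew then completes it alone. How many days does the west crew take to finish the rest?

48/7 days

In 9 days the east crew does 9/21 = 3/7 of the job, leaving 4/7.
The west crew works at 1/12 per day, so finishing takes 4/7 ÷ 1/12 = 48/7 days.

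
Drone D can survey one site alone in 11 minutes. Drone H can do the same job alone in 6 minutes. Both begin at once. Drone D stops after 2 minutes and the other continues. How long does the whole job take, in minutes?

54/11 minutes

In the first 2 minutes the combined rate is 17/66, so 17/33 of the job is done, leaving 16/33.
After drone D leaves the rate is 1/6 per minute; the remaining 16/33 takes 32/11 minutes.
Total = 2 + 32/11 = 54/11 minutes.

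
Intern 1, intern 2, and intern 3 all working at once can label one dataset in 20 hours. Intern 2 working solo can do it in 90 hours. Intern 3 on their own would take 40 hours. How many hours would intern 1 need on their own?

Combined rate is 1/20 per hour.
Known contribution: 1/90 + 1/40 = (4 + 9)/360 = 13/360 per hour.
So intern 1's rate is 1/20 − 13/360 = 1/72, meaning 72 hours alone.

72 hours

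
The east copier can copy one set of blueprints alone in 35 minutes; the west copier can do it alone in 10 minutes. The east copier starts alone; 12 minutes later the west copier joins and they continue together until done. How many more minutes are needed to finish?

46/9 minutes

In 12 minutes the east copier does 12/35 of the job, leaving 23/35.
The east copier and the west copier together work at 9/70 per minute, so finishing takes 23/35 ÷ 9/70 = 46/9 minutes.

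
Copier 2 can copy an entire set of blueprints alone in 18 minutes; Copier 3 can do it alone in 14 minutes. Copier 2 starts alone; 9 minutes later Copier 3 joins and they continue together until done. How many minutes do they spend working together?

63/16 minutes

In 9 minutes Copier 2 does 9/18 = 1/2 of the job, leaving 1/2.
Copier 2 and Copier 3 together work at 8/63 per minute, so finishing takes 1/2 ÷ 8/63 = 63/16 minutes.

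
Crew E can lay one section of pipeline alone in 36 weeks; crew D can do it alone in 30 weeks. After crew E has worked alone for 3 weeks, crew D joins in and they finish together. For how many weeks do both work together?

15 weeks

In 3 weeks crew E does 3/36 = 1/12 of the job, leaving 11/12.
Crew E and crew D together work at 11/180 per week, so finishing takes 11/12 ÷ 11/180 = 15 weeks.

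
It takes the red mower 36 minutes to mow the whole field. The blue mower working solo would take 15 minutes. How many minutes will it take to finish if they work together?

180/17 minutes

With two workers the combined time is the product over the sum: 36·15/(36+15) = 540/51 = 180/17 minutes.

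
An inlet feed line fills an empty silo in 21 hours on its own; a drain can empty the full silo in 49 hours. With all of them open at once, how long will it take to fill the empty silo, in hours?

Net rate = 1/21 − 1/49 = (7 − 3)/147 = 4/147 per hour.
Filling time = 1 ÷ (4/147) = 147/4 hours.

147/4 hours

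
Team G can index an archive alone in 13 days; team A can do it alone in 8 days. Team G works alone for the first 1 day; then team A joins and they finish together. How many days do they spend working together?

In 1 day team G does 1/13 of the job, leaving 12/13.
Team G and team A together work at 21/104 per day, so finishing takes 12/13 ÷ 21/104 = 32/7 days.

32/7 days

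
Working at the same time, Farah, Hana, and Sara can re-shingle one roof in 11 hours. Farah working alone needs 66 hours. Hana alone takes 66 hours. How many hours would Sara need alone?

33/2 hours

Combined rate is 1/11 per hour.
Known contribution: 1/66 + 1/66 = (1 + 1)/66 = 2/66 = 1/33 per hour.
So Sara's rate is 1/11 − 1/33 = 2/33, meaning 33/2 hours alone.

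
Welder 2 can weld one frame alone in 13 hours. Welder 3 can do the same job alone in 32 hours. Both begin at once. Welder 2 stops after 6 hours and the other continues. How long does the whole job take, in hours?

224/13 hours

In the first 6 hours the combined rate is 45/416, so 135/208 of the job is done, leaving 73/208.
After Welder 2 leaves the rate is 1/32 per hour; the remaining 73/208 takes 146/13 hours.
Total = 6 + 146/13 = 224/13 hours.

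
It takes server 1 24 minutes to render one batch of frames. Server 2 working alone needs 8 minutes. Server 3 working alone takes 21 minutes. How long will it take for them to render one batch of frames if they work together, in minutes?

14/3 minutes

Combined rate: 1/24 + 1/8 + 1/21 = (7 + 21 + 8)/168 = 36/168 = 3/14 per minute.
Time = 1 ÷ (3/14) = 14/3 minutes.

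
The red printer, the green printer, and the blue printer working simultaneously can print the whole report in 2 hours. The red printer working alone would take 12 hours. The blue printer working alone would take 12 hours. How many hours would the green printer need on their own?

Combined rate is 1/2 per hour.
Known contribution: 1/12 + 1/12 = (1 + 1)/12 = 2/12 = 1/6 per hour.
So the green printer's rate is 1/2 − 1/6 = 1/3, meaning 3 hours alone.

3 hours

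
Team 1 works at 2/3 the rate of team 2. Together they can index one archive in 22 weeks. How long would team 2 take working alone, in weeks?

Let team 2's rate be r; then team 1's rate is (2/3)r, so together (2/3 + 1)r = (5/3)r = 1/22.
Thus r = 3/110 per week.
Team 2 alone: 110/3 weeks; team 1 alone: 55 weeks.

110/3 weeks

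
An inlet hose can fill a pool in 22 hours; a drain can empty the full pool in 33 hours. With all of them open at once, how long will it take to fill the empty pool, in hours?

66 hours

Net rate = 1/22 − 1/33 = (3 − 2)/66 = 1/66 per hour.
Filling time = 1 ÷ (1/66) = 66 hours.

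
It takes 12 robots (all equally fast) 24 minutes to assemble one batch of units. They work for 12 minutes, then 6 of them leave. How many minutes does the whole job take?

36 minutes

One robot does 1/288 of the job per minute.
After 12 minutes with 12 robots, 1/2 is done (1/2 left).
With 6 robots the rate is 6/288 = 1/48, so the rest takes 1/2 ÷ 1/48 = 24 minutes.
Total = 12 + 24 = 36 minutes.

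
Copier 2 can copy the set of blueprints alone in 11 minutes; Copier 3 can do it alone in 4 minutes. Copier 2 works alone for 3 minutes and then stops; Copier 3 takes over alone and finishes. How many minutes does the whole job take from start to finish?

In 3 minutes Copier 2 does 3/11 of the job, leaving 8/11.
Copier 3 works at 1/4 per minute, so finishing takes 8/11 ÷ 1/4 = 32/11 minutes.
Total time = 3 + 32/11 = 65/11 minutes.

65/11 minutes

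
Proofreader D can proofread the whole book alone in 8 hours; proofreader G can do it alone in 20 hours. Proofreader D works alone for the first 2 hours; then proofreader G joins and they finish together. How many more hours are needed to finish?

30/7 hours

In 2 hours proofreader D does 2/8 = 1/4 of the job, leaving 3/4.
Proofreader D and proofreader G together work at 7/40 per hour, so finishing takes 3/4 ÷ 7/40 = 30/7 hours.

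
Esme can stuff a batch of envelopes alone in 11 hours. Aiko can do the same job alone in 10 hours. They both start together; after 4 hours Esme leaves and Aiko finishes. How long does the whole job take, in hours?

70/11 hours

In the first 4 hours the combined rate is 21/110, so 42/55 of the job is done, leaving 13/55.
After Esme leaves the rate is 1/10 per hour; the remaining 13/55 takes 26/11 hours.
Total = 4 + 26/11 = 70/11 hours.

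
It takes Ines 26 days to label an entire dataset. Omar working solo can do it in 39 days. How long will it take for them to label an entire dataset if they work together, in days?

78/5 days

Combined rate: 1/26 + 1/39 = (3 + 2)/78 = 5/78 per day.
Time = 1 ÷ (5/78) = 78/5 days.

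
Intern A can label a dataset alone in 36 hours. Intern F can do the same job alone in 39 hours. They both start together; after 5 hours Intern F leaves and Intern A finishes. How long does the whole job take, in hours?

In the first 5 hours the combined rate is 25/468, so 125/468 of the job is done, leaving 343/468.
After Intern F leaves the rate is 1/36 per hour; the remaining 343/468 takes 343/13 hours.
Total = 5 + 343/13 = 408/13 hours.

408/13 hours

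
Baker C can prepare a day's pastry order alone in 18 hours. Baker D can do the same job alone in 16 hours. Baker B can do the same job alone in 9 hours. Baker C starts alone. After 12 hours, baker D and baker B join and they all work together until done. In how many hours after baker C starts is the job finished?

In the first 12 hours baker C alone does 12/18 = 2/3 of the job, leaving 1/3.
Once everyone is working, combined rate: 1/18 + 1/16 + 1/9 = (8 + 9 + 16)/144 = 33/144 = 11/48 per hour.
Remaining 1/3 at 11/48 per hour takes 16/11 hours.
Total from the start = 12 + 16/11 = 148/11 hours.

148/11 hours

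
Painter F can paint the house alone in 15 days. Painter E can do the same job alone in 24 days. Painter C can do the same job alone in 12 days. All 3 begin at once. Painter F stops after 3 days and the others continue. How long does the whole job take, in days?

32/5 days

In the first 3 days the combined rate is 23/120, so 23/40 of the job is done, leaving 17/40.
After painter F leaves the rate is 1/8 per day; the remaining 17/40 takes 17/5 days.
Total = 3 + 17/5 = 32/5 days.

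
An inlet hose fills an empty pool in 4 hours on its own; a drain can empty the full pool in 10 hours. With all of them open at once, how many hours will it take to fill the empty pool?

20/3 hours

Net rate = 1/4 − 1/10 = (5 − 2)/20 = 3/20 per hour.
Filling time = 1 ÷ (3/20) = 20/3 hours.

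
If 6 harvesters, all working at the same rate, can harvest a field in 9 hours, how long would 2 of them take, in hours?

27 hours

Total work is 6·9 = 54 harvester-hours.
With 2 harvesters: 54/2 = 27 hours.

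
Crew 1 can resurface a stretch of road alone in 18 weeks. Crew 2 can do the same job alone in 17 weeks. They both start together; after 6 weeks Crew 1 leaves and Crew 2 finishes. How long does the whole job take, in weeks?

34/3 weeks

In the first 6 weeks the combined rate is 35/306, so 35/51 of the job is done, leaving 16/51.
After Crew 1 leaves the rate is 1/17 per week; the remaining 16/51 takes 16/3 weeks.
Total = 6 + 16/3 = 34/3 weeks.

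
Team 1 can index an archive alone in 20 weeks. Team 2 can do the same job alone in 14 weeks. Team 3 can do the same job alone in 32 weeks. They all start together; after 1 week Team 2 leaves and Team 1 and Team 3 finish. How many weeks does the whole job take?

In the first 1 week the combined rate is 171/1120, so 171/1120 of the job is done, leaving 949/1120.
After Team 2 leaves the rate is 13/160 per week; the remaining 949/1120 takes 73/7 weeks.
Total = 1 + 73/7 = 80/7 weeks.

80/7 weeks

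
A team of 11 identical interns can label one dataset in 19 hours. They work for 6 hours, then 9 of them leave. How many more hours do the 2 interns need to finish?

One intern does 1/209 of the job per hour.
After 6 hours with 11 interns, 6/19 is done (13/19 left).
With 2 interns the rate is 2/209, so the rest takes 13/19 ÷ 2/209 = 143/2 hours.

143/2 hours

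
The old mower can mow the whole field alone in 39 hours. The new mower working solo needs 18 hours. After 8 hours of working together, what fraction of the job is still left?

Combined rate: 1/39 + 1/18 = (6 + 13)/234 = 19/234 per hour.
In 8 hours they complete 8·19/234 = 76/117 of the job.
So 41/117 remains.

41/117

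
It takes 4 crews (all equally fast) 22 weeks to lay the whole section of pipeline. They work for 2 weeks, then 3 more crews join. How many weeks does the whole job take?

One crew does 1/88 of the job per week.
After 2 weeks with 4 crews, 1/11 is done (10/11 left).
With 7 crews the rate is 7/88, so the rest takes 10/11 ÷ 7/88 = 80/7 weeks.
Total = 2 + 80/7 = 94/7 weeks.

94/7 weeks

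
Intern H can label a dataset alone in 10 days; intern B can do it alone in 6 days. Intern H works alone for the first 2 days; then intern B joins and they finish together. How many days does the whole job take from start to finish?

In 2 days intern H does 2/10 = 1/5 of the job, leaving 4/5.
Intern H and intern B together work at 4/15 per day, so finishing takes 4/5 ÷ 4/15 = 3 days.
Total time = 2 + 3 = 5 days.

5 days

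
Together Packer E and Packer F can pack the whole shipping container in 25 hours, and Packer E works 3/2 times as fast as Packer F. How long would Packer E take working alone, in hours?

Let Packer F's rate be r; then Packer E's rate is (3/2)r, so together (3/2 + 1)r = (5/2)r = 1/25.
Thus r = 2/125 per hour.
Packer F alone: 125/2 hours; Packer E alone: 125/3 hours.

125/3 hours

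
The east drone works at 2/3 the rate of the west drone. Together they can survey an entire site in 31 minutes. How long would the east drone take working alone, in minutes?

Let the west drone's rate be r; then the east drone's rate is (2/3)r, so together (2/3 + 1)r = (5/3)r = 1/31.
Thus r = 3/155 per minute.
The west drone alone: 155/3 minutes; the east drone alone: 155/2 minutes.

155/2 minutes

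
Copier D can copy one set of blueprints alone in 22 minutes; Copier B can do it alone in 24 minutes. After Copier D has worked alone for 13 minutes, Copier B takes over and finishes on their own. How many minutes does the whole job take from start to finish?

251/11 minutes

In 13 minutes Copier D does 13/22 of the job, leaving 9/22.
Copier B works at 1/24 per minute, so finishing takes 9/22 ÷ 1/24 = 108/11 minutes.
Total time = 13 + 108/11 = 251/11 minutes.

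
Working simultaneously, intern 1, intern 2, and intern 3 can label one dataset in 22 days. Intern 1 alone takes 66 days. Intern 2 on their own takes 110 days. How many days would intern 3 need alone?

Combined rate is 1/22 per day.
Known contribution: 1/66 + 1/110 = (5 + 3)/330 = 8/330 = 4/165 per day.
So intern 3's rate is 1/22 − 4/165 = 7/330, meaning 330/7 days alone.

330/7 days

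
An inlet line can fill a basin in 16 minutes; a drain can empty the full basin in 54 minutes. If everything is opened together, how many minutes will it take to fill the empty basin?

432/19 minutes

Net rate = 1/16 − 1/54 = (27 − 8)/432 = 19/432 per minute.
Filling time = 1 ÷ (19/432) = 432/19 minutes.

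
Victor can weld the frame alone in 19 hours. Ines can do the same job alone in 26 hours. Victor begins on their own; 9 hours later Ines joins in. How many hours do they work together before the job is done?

In the first 9 hours Victor alone does 9/19 of the job, leaving 10/19.
Once everyone is working, combined rate: 1/19 + 1/26 = (26 + 19)/494 = 45/494 per hour.
Remaining 10/19 at 45/494 per hour takes 52/9 hours.

52/9 hours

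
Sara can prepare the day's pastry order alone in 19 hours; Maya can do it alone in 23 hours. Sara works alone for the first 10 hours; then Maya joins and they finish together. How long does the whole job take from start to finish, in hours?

209/14 hours

In 10 hours Sara does 10/19 of the job, leaving 9/19.
Sara and Maya together work at 42/437 per hour, so finishing takes 9/19 ÷ 42/437 = 69/14 hours.
Total time = 10 + 69/14 = 209/14 hours.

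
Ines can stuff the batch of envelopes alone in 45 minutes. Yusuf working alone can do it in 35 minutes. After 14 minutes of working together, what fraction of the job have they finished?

32/45

Combined rate: 1/45 + 1/35 = (7 + 9)/315 = 16/315 per minute.
In 14 minutes they complete 14·16/315 = 32/45 of the job.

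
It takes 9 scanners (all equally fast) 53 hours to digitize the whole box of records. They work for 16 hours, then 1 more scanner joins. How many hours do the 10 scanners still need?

333/10 hours

One scanner does 1/477 of the job per hour.
After 16 hours with 9 scanners, 16/53 is done (37/53 left).
With 10 scanners the rate is 10/477, so the rest takes 37/53 ÷ 10/477 = 333/10 hours.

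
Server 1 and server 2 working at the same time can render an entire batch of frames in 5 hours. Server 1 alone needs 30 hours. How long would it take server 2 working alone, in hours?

Combined rate is 1/5 per hour.
Known contribution: 1/30 per hour.
So server 2's rate is 1/5 − 1/30 = 1/6, meaning 6 hours alone.

6 hours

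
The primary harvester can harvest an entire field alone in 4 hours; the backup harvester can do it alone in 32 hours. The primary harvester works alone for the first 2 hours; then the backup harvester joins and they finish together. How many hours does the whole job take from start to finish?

34/9 hours

In 2 hours the primary harvester does 2/4 = 1/2 of the job, leaving 1/2.
The primary harvester and the backup harvester together work at 9/32 per hour, so finishing takes 1/2 ÷ 9/32 = 16/9 hours.
Total time = 2 + 16/9 = 34/9 hours.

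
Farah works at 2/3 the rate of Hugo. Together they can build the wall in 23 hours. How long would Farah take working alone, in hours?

115/2 hours

Let Hugo's rate be r; then Farah's rate is (2/3)r, so together (2/3 + 1)r = (5/3)r = 1/23.
Thus r = 3/115 per hour.
Hugo alone: 115/3 hours; Farah alone: 115/2 hours.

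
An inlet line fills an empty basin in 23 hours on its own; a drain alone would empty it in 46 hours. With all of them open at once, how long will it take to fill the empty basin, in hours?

Net rate = 1/23 − 1/46 = (2 − 1)/46 = 1/46 per hour.
Filling time = 1 ÷ (1/46) = 46 hours.

46 hours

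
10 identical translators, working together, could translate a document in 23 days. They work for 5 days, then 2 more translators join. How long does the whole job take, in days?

20 days

One translator does 1/230 of the job per day.
After 5 days with 10 translators, 5/23 is done (18/23 left).
With 12 translators the rate is 12/230 = 6/115, so the rest takes 18/23 ÷ 6/115 = 15 days.
Total = 5 + 15 = 20 days.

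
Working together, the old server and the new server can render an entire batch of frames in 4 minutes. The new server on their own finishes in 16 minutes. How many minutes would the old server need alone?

16/3 minutes

Combined rate is 1/4 per minute.
Known contribution: 1/16 per minute.
So the old server's rate is 1/4 − 1/16 = 3/16, meaning 16/3 minutes alone.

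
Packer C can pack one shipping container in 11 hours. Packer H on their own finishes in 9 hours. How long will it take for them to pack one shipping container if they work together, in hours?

99/20 hours

Combined rate: 1/11 + 1/9 = (9 + 11)/99 = 20/99 per hour.
Time = 1 ÷ (20/99) = 99/20 hours.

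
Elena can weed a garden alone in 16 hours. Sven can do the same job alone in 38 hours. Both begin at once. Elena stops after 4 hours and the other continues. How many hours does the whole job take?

In the first 4 hours the combined rate is 27/304, so 27/76 of the job is done, leaving 49/76.
After Elena leaves the rate is 1/38 per hour; the remaining 49/76 takes 49/2 hours.
Total = 4 + 49/2 = 57/2 hours.

57/2 hours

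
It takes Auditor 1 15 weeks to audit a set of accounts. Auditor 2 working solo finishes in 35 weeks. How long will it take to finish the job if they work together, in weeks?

21/2 weeks

Combined rate: 1/15 + 1/35 = (7 + 3)/105 = 10/105 = 2/21 per week.
Time = 1 ÷ (2/21) = 21/2 weeks.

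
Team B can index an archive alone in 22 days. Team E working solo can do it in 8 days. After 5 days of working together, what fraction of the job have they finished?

75/88

Combined rate: 1/22 + 1/8 = (4 + 11)/88 = 15/88 per day.
In 5 days they complete 5·15/88 = 75/88 of the job.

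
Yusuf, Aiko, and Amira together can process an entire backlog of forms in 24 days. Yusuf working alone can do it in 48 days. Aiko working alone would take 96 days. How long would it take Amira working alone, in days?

Combined rate is 1/24 per day.
Known contribution: 1/48 + 1/96 = (2 + 1)/96 = 3/96 = 1/32 per day.
So Amira's rate is 1/24 − 1/32 = 1/96, meaning 96 days alone.

96 days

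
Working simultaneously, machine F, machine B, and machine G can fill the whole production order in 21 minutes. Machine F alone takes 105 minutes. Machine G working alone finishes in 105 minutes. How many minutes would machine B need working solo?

Combined rate is 1/21 per minute.
Known contribution: 1/105 + 1/105 = (1 + 1)/105 = 2/105 per minute.
So machine B's rate is 1/21 − 2/105 = 1/35, meaning 35 minutes alone.

35 minutes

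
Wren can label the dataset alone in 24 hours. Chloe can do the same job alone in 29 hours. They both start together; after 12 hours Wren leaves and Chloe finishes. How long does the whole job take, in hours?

29/2 hours

In the first 12 hours the combined rate is 53/696, so 53/58 of the job is done, leaving 5/58.
After Wren leaves the rate is 1/29 per hour; the remaining 5/58 takes 5/2 hours.
Total = 12 + 5/2 = 29/2 hours.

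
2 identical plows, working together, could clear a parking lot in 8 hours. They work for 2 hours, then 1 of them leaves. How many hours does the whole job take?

14 hours

One plow does 1/16 of the job per hour.
After 2 hours with 2 plows, 1/4 is done (3/4 left).
With 1 plow the rate is 1/16, so the rest takes 3/4 ÷ 1/16 = 12 hours.
Total = 2 + 12 = 14 hours.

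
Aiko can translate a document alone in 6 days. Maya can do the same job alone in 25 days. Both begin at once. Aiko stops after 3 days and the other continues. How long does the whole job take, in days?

25/2 days

In the first 3 days the combined rate is 31/150, so 31/50 of the job is done, leaving 19/50.
After Aiko leaves the rate is 1/25 per day; the remaining 19/50 takes 19/2 days.
Total = 3 + 19/2 = 25/2 days.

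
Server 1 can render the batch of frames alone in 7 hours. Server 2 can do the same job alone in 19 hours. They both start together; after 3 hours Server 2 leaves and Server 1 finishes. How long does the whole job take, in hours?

112/19 hours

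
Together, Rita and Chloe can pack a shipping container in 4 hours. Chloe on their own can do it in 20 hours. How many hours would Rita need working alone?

Combined rate is 1/4 per hour.
Known contribution: 1/20 per hour.
So Rita's rate is 1/4 − 1/20 = 1/5, meaning 5 hours alone.

5 hours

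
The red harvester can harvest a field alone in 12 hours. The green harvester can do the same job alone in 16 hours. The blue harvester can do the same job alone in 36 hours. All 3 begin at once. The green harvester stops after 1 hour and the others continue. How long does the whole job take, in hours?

In the first 1 hour the combined rate is 25/144, so 25/144 of the job is done, leaving 119/144.
After the green harvester leaves the rate is 1/9 per hour; the remaining 119/144 takes 119/16 hours.
Total = 1 + 119/16 = 135/16 hours.

135/16 hours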